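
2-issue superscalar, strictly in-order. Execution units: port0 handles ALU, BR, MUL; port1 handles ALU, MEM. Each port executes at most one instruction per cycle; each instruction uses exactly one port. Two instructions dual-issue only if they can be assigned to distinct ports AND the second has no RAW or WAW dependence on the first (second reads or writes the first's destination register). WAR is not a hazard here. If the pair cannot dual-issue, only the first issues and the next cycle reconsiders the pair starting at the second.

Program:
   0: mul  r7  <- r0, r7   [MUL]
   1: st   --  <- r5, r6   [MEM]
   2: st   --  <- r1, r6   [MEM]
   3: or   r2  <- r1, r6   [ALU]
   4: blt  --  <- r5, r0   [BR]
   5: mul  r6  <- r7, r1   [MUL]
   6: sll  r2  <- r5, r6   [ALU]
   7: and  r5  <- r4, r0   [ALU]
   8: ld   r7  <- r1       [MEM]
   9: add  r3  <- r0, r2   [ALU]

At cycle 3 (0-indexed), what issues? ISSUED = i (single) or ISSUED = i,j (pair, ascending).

#0 head=0: mul;st i0,i1 dual
#1 head=2: st;or i2,i3 dual
#2 head=4: blt i4 no-port BR/MUL
#3 head=5: mul i5 RAW r6
#4 head=6: sll;and i6,i7 dual
#5 head=8: ld;add i8,i9 dual

ISSUED = 5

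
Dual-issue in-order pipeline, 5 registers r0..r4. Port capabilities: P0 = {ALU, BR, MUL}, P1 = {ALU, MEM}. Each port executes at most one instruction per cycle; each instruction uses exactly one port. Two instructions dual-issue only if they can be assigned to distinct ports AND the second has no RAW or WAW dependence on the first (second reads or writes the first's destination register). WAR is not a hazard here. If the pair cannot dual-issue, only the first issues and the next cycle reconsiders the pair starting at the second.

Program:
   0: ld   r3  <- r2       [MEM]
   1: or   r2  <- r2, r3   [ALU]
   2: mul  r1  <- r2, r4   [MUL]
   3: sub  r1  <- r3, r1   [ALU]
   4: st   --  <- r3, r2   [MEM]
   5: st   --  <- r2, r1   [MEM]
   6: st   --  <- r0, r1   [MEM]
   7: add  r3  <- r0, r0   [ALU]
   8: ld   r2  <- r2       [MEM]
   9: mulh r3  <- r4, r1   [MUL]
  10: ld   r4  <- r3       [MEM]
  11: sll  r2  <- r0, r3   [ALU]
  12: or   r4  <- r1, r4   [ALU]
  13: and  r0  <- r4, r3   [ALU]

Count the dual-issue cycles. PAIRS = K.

#0 head=0: ld i0 RAW r3
#1 head=1: or i1 RAW r2
#2 head=2: mul i2 RAW+WAW r1
#3 head=3: sub;st i3,i4 2-wide
#4 head=5: st i5 no-port MEM/MEM
#5 head=6: st;add i6,i7 2-wide
#6 head=8: ld;mulh i8,i9 2-wide
#7 head=10: ld;sll i10,i11 2-wide
#8 head=12: or i12 RAW r4
#9 head=13: and i13 tail

PAIRS = 4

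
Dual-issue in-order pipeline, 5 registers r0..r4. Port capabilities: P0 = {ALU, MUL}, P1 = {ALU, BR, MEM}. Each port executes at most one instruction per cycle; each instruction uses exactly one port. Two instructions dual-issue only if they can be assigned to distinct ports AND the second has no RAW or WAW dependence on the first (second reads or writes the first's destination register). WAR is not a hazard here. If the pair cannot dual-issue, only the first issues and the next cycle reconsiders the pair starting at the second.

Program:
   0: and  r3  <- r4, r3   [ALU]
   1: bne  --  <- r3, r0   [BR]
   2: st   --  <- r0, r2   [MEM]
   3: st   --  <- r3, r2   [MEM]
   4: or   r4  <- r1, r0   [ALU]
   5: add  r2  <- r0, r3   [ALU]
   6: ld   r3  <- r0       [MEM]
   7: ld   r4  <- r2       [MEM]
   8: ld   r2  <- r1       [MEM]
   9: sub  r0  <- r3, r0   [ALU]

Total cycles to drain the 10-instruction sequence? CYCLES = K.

CYCLES = 7

0. and @i0  | RAW r3
1. bne @i1  | no-port BR/MEM
2. st @i2  | no-port MEM/MEM
3. st+or @i3&i4  | dual
4. add+ld @i5&i6  | dual
5. ld @i7  | no-port MEM/MEM
6. ld+sub @i8&i9  | dual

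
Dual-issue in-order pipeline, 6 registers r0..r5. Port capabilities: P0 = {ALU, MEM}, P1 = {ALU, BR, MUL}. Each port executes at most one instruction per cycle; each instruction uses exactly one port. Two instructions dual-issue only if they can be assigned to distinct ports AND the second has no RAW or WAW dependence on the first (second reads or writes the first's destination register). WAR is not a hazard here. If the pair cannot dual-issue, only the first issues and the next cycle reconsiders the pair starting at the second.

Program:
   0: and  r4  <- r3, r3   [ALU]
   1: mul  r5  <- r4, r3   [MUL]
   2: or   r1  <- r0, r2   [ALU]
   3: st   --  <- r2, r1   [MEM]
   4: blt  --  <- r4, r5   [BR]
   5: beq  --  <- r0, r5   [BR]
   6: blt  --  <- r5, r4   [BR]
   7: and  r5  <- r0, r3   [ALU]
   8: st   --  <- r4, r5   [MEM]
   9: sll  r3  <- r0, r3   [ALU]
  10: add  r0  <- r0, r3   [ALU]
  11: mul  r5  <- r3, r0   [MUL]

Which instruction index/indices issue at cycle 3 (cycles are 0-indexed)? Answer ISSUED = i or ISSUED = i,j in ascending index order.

ISSUED = 5

t=0 i0:and.ALU ; RAW r4
t=1 i1,i2:mul.MUL or.ALU ; 2-wide
t=2 i3,i4:st.MEM blt.BR ; 2-wide
t=3 i5:beq.BR ; no-port BR/BR
t=4 i6,i7:blt.BR and.ALU ; 2-wide
t=5 i8,i9:st.MEM sll.ALU ; 2-wide
t=6 i10:add.ALU ; RAW r0
t=7 i11:mul.MUL ; tail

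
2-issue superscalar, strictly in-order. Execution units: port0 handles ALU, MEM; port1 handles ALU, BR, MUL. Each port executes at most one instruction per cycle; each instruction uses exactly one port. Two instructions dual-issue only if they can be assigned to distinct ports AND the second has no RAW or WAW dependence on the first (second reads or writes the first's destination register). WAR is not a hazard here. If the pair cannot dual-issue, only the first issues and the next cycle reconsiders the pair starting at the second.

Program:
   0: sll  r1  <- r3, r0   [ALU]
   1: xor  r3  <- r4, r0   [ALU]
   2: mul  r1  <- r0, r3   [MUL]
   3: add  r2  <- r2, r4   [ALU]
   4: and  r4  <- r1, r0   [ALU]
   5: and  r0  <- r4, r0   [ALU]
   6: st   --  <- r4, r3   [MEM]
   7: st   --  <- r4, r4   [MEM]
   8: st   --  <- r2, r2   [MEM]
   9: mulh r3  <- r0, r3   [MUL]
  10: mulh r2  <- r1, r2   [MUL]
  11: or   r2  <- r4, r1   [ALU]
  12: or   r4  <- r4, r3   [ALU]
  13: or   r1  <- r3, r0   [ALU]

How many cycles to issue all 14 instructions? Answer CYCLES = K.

[0] i0&i1  sll+xor  -- 2-wide
[1] i2&i3  mul+add  -- 2-wide
[2] i4  and  -- RAW r4
[3] i5&i6  and+st  -- 2-wide
[4] i7  st  -- no-port MEM/MEM
[5] i8&i9  st+mulh  -- 2-wide
[6] i10  mulh  -- WAW r2
[7] i11&i12  or+or  -- 2-wide
[8] i13  or  -- tail

CYCLES = 9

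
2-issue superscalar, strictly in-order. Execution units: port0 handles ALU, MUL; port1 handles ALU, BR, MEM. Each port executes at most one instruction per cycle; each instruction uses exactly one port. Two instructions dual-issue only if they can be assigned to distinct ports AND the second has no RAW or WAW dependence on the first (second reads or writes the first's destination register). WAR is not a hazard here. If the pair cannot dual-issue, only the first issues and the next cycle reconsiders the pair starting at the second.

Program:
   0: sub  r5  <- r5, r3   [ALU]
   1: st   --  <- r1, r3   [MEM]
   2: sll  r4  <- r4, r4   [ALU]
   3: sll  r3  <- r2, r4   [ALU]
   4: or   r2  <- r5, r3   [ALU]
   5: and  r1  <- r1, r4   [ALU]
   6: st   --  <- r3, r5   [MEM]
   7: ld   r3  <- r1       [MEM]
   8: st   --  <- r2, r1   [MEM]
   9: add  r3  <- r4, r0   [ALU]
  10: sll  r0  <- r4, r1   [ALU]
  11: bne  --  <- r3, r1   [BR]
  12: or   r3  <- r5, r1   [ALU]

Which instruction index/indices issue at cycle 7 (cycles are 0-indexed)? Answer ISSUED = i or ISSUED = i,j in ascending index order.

ISSUED = 10,11

t=0 i0&i1:sub/st ; dual
t=1 i2:sll ; RAW r4
t=2 i3:sll ; RAW r3
t=3 i4&i5:or/and ; dual
t=4 i6:st ; no-port MEM/MEM
t=5 i7:ld ; no-port MEM/MEM
t=6 i8&i9:st/add ; dual
t=7 i10&i11:sll/bne ; dual
t=8 i12:or ; tail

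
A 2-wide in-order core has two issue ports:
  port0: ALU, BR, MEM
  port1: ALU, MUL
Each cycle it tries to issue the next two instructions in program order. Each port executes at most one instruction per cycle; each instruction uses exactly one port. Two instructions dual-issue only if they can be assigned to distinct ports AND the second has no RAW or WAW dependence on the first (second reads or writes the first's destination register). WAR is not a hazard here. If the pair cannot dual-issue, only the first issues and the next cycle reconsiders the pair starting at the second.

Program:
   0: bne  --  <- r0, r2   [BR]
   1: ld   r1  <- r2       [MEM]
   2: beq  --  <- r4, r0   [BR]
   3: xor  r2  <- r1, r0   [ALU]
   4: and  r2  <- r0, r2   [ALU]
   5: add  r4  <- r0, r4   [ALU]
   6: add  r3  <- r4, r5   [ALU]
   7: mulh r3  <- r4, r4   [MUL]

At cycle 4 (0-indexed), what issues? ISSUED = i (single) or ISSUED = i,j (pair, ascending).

t=0 i0:bne.BR ; no-port BR/MEM
t=1 i1:ld.MEM ; no-port MEM/BR
t=2 i2+i3:beq.BR xor.ALU ; 2-wide
t=3 i4+i5:and.ALU add.ALU ; 2-wide
t=4 i6:add.ALU ; WAW r3
t=5 i7:mulh.MUL ; tail

ISSUED = 6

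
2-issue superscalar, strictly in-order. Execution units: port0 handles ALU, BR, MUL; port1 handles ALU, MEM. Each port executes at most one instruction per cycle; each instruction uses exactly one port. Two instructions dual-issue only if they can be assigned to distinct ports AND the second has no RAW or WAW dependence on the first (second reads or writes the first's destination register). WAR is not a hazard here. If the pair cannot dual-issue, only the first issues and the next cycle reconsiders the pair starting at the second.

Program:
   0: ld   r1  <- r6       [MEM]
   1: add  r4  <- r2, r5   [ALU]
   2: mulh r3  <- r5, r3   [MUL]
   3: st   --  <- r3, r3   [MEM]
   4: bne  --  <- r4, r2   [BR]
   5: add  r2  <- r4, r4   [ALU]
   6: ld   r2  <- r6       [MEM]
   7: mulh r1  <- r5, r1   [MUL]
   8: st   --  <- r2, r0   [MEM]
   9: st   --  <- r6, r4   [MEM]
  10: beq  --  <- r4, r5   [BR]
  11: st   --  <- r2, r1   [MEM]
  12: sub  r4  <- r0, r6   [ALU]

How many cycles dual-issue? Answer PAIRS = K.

c0: i0+i1 ld+add  2-wide
c1: i2 mulh  RAW r3
c2: i3+i4 st+bne  2-wide
c3: i5 add  WAW r2
c4: i6+i7 ld+mulh  2-wide
c5: i8 st  no-port MEM/MEM
c6: i9+i10 st+beq  2-wide
c7: i11+i12 st+sub  2-wide

PAIRS = 5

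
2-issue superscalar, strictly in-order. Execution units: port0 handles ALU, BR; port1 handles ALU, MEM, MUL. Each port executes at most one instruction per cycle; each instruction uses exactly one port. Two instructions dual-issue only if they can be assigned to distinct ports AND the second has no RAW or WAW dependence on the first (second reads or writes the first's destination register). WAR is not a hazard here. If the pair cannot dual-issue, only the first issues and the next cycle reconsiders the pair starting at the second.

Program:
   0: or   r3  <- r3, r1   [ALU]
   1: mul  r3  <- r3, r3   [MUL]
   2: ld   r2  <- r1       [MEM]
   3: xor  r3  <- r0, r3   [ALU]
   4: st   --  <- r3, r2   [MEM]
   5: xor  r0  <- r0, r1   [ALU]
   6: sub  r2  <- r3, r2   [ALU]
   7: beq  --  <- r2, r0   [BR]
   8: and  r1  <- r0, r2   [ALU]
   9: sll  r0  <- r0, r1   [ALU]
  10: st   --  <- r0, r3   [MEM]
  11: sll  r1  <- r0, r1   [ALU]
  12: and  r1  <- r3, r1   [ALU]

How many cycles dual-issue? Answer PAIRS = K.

  cy0 -> i0 (or.ALU) RAW+WAW r3
  cy1 -> i1 (mul.MUL) no-port MUL/MEM
  cy2 -> i2+i3 (ld.MEM;xor.ALU) pair
  cy3 -> i4+i5 (st.MEM;xor.ALU) pair
  cy4 -> i6 (sub.ALU) RAW r2
  cy5 -> i7+i8 (beq.BR;and.ALU) pair
  cy6 -> i9 (sll.ALU) RAW r0
  cy7 -> i10+i11 (st.MEM;sll.ALU) pair
  cy8 -> i12 (and.ALU) tail

PAIRS = 4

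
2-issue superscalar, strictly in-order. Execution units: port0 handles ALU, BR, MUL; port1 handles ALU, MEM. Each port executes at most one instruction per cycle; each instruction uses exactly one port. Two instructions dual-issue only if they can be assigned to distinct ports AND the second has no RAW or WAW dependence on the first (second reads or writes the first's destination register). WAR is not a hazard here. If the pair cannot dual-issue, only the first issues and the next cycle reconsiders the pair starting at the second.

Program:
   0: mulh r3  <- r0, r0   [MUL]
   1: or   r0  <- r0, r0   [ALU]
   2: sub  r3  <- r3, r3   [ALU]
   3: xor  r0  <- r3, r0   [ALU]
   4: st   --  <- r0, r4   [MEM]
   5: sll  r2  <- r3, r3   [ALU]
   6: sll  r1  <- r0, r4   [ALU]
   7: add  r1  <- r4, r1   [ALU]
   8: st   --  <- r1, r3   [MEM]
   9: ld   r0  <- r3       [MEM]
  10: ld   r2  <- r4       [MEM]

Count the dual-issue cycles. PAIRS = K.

PAIRS = 2

0. mulh;or @i0,i1  | pair
1. sub @i2  | RAW r3
2. xor @i3  | RAW r0
3. st;sll @i4,i5  | pair
4. sll @i6  | RAW+WAW r1
5. add @i7  | RAW r1
6. st @i8  | no-port MEM/MEM
7. ld @i9  | no-port MEM/MEM
8. ld @i10  | tail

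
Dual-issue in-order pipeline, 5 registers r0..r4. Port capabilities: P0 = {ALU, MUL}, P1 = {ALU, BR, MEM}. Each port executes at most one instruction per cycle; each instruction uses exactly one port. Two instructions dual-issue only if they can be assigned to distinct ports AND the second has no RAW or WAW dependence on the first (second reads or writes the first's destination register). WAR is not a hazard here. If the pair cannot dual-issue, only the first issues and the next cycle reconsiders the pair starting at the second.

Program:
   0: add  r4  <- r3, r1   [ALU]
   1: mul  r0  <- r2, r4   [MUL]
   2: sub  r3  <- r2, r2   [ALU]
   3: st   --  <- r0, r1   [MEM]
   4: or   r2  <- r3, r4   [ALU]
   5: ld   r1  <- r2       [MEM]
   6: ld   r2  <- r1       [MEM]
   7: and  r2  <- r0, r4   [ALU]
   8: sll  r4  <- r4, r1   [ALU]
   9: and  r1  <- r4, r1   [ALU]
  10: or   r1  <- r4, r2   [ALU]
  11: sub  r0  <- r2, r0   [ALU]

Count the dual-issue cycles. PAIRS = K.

PAIRS = 4

[0] i0  add.ALU  -- RAW r4
[1] i1&i2  mul.MUL/sub.ALU  -- pair
[2] i3&i4  st.MEM/or.ALU  -- pair
[3] i5  ld.MEM  -- no-port MEM/MEM
[4] i6  ld.MEM  -- WAW r2
[5] i7&i8  and.ALU/sll.ALU  -- pair
[6] i9  and.ALU  -- WAW r1
[7] i10&i11  or.ALU/sub.ALU  -- pair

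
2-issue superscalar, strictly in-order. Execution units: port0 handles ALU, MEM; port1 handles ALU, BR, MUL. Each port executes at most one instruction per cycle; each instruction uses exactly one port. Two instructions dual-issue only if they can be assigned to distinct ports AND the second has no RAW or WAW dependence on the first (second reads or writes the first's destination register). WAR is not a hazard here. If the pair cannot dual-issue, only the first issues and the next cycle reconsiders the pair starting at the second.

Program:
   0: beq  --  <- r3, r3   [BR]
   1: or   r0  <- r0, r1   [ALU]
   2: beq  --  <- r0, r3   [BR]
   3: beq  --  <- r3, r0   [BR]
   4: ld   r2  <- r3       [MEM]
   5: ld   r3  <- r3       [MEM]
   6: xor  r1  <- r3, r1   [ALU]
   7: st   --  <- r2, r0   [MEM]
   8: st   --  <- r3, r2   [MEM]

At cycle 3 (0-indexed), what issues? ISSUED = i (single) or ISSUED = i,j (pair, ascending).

ISSUED = 5

#0 head=0: beq.BR;or.ALU i0&i1 dual
#1 head=2: beq.BR i2 no-port BR/BR
#2 head=3: beq.BR;ld.MEM i3&i4 dual
#3 head=5: ld.MEM i5 RAW r3
#4 head=6: xor.ALU;st.MEM i6&i7 dual
#5 head=8: st.MEM i8 tail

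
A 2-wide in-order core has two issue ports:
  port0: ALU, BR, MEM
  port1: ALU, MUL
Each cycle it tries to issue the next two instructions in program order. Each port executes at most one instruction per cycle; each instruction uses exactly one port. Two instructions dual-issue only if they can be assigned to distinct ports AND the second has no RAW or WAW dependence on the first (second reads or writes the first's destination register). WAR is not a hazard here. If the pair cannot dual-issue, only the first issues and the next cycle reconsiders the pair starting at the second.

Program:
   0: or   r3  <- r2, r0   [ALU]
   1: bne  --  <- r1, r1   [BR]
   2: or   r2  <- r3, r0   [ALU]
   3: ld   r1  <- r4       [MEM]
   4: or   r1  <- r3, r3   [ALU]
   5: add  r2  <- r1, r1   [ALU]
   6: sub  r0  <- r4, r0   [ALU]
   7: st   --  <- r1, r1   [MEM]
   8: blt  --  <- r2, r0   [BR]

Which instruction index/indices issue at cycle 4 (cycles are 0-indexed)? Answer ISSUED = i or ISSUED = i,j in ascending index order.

ISSUED = 7

#0 head=0: or.ALU+bne.BR i0&i1 dual
#1 head=2: or.ALU+ld.MEM i2&i3 dual
#2 head=4: or.ALU i4 RAW r1
#3 head=5: add.ALU+sub.ALU i5&i6 dual
#4 head=7: st.MEM i7 no-port MEM/BR
#5 head=8: blt.BR i8 tail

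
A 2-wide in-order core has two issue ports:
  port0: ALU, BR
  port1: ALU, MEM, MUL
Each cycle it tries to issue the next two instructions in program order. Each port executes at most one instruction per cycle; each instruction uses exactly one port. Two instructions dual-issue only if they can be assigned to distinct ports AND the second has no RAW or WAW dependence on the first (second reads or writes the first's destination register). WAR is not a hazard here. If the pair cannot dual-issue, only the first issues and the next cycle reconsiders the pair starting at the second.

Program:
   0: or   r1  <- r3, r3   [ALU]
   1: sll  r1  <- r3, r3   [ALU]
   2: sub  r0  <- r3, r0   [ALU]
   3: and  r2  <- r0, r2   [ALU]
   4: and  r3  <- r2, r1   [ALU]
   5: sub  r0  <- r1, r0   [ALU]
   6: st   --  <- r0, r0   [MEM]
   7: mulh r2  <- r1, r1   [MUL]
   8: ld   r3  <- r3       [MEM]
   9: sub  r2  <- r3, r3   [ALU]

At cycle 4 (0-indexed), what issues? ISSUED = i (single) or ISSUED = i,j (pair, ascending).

ISSUED = 6

c0: i0 or  WAW r1
c1: i1/i2 sll/sub  dual
c2: i3 and  RAW r2
c3: i4/i5 and/sub  dual
c4: i6 st  no-port MEM/MUL
c5: i7 mulh  no-port MUL/MEM
c6: i8 ld  RAW r3
c7: i9 sub  tail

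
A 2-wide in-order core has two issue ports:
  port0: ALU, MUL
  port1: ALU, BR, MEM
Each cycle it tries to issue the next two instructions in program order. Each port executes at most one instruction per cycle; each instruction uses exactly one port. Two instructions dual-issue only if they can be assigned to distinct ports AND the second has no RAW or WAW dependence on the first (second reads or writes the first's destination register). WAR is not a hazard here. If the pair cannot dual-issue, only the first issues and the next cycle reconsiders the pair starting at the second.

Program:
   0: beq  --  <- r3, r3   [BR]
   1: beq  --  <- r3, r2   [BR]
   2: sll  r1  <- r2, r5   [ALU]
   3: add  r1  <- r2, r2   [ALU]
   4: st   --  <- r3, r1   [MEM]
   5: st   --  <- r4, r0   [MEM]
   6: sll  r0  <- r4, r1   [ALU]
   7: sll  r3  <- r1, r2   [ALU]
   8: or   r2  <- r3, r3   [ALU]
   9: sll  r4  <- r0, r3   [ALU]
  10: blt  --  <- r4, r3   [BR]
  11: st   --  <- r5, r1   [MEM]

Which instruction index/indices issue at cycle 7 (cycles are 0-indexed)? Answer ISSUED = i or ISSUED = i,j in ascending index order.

ISSUED = 10

c0: i0 beq  no-port BR/BR
c1: i1/i2 beq/sll  pair
c2: i3 add  RAW r1
c3: i4 st  no-port MEM/MEM
c4: i5/i6 st/sll  pair
c5: i7 sll  RAW r3
c6: i8/i9 or/sll  pair
c7: i10 blt  no-port BR/MEM
c8: i11 st  tail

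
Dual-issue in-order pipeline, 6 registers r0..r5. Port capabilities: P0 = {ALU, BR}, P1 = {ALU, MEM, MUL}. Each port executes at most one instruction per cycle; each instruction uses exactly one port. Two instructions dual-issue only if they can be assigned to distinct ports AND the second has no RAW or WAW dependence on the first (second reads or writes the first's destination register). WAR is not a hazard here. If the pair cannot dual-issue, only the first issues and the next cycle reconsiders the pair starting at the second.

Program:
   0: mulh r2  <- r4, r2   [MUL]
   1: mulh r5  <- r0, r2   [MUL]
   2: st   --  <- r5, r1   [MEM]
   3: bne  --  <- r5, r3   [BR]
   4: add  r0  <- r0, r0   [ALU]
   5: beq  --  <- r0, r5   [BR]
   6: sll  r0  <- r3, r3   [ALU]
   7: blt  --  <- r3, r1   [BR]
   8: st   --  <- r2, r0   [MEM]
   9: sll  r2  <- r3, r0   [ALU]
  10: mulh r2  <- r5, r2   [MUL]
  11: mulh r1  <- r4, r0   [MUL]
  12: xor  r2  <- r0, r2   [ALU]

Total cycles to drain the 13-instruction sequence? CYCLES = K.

CYCLES = 9

t=0 i0:mulh ; no-port MUL/MUL
t=1 i1:mulh ; no-port MUL/MEM
t=2 i2&i3:st+bne ; 2-wide
t=3 i4:add ; RAW r0
t=4 i5&i6:beq+sll ; 2-wide
t=5 i7&i8:blt+st ; 2-wide
t=6 i9:sll ; RAW+WAW r2
t=7 i10:mulh ; no-port MUL/MUL
t=8 i11&i12:mulh+xor ; 2-wide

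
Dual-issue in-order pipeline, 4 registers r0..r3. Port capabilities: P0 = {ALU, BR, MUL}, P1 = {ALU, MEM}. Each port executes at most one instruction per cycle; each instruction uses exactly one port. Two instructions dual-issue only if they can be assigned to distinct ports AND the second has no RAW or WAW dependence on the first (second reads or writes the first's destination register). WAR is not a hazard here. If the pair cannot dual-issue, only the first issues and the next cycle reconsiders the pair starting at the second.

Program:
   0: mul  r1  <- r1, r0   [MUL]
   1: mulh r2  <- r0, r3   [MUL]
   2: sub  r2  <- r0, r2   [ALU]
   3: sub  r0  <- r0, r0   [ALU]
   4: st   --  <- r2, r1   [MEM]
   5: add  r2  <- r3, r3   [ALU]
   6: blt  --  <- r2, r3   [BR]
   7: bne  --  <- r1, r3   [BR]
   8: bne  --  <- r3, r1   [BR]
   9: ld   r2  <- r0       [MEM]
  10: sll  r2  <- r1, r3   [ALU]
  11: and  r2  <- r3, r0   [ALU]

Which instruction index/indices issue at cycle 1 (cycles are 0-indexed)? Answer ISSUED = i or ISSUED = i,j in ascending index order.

0. mul @i0  | no-port MUL/MUL
1. mulh @i1  | RAW+WAW r2
2. sub;sub @i2,i3  | pair
3. st;add @i4,i5  | pair
4. blt @i6  | no-port BR/BR
5. bne @i7  | no-port BR/BR
6. bne;ld @i8,i9  | pair
7. sll @i10  | WAW r2
8. and @i11  | tail

ISSUED = 1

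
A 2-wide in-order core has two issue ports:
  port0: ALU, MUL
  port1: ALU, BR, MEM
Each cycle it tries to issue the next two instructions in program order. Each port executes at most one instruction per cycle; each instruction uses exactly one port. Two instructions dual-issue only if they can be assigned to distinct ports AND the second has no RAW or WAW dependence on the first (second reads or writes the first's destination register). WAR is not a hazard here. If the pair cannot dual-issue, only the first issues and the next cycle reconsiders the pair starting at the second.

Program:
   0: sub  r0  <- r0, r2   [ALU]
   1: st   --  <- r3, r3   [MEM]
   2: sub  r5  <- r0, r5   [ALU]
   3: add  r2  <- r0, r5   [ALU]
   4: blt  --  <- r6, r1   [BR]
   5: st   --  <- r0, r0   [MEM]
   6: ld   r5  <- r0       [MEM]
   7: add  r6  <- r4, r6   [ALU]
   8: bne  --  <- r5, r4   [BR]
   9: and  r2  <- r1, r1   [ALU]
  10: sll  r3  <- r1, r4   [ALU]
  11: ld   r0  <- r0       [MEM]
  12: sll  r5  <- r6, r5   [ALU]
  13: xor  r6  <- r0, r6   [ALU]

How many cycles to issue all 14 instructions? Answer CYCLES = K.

[0] i0&i1  sub/st  -- dual
[1] i2  sub  -- RAW r5
[2] i3&i4  add/blt  -- dual
[3] i5  st  -- no-port MEM/MEM
[4] i6&i7  ld/add  -- dual
[5] i8&i9  bne/and  -- dual
[6] i10&i11  sll/ld  -- dual
[7] i12&i13  sll/xor  -- dual

CYCLES = 8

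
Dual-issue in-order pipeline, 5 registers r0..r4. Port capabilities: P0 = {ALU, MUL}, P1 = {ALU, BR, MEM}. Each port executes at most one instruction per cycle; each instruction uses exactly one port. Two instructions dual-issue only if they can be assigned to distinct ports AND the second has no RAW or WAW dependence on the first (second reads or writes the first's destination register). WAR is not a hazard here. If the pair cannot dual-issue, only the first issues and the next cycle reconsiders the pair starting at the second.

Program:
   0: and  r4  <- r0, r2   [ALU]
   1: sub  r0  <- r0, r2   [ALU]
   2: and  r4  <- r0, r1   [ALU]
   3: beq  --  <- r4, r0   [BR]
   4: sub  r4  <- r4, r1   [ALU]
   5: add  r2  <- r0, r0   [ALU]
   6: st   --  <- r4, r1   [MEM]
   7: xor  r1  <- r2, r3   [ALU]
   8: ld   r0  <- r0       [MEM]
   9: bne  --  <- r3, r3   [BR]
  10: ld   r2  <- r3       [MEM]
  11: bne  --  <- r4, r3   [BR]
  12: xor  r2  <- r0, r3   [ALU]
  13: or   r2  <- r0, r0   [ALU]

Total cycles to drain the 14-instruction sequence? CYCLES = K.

t=0 i0/i1:and.ALU+sub.ALU ; 2-wide
t=1 i2:and.ALU ; RAW r4
t=2 i3/i4:beq.BR+sub.ALU ; 2-wide
t=3 i5/i6:add.ALU+st.MEM ; 2-wide
t=4 i7/i8:xor.ALU+ld.MEM ; 2-wide
t=5 i9:bne.BR ; no-port BR/MEM
t=6 i10:ld.MEM ; no-port MEM/BR
t=7 i11/i12:bne.BR+xor.ALU ; 2-wide
t=8 i13:or.ALU ; tail

CYCLES = 9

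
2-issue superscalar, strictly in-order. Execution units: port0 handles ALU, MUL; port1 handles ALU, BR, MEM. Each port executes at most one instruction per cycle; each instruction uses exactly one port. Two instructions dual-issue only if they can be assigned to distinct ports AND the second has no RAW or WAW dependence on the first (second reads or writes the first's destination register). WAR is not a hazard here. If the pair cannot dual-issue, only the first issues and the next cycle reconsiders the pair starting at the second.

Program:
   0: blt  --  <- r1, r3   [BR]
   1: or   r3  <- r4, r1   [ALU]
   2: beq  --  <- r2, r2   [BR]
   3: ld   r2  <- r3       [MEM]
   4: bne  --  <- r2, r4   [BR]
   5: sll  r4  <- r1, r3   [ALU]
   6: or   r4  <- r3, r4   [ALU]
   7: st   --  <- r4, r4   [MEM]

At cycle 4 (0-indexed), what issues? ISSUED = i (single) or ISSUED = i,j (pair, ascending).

  cy0 -> i0,i1 (blt or) pair
  cy1 -> i2 (beq) no-port BR/MEM
  cy2 -> i3 (ld) no-port MEM/BR
  cy3 -> i4,i5 (bne sll) pair
  cy4 -> i6 (or) RAW r4
  cy5 -> i7 (st) tail

ISSUED = 6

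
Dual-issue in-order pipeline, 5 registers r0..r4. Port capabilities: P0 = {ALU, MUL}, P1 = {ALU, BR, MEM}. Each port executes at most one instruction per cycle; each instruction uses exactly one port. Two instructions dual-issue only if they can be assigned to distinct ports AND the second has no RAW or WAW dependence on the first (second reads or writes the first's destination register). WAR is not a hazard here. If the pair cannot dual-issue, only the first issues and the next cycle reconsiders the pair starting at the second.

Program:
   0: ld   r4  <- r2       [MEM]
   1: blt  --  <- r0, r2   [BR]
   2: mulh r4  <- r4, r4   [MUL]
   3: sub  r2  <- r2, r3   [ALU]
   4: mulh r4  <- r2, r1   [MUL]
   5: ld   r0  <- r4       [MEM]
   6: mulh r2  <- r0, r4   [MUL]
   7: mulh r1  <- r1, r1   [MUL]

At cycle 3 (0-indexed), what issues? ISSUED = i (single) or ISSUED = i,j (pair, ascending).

ISSUED = 4

  cy0 -> i0 (ld) no-port MEM/BR
  cy1 -> i1/i2 (blt/mulh) 2-wide
  cy2 -> i3 (sub) RAW r2
  cy3 -> i4 (mulh) RAW r4
  cy4 -> i5 (ld) RAW r0
  cy5 -> i6 (mulh) no-port MUL/MUL
  cy6 -> i7 (mulh) tail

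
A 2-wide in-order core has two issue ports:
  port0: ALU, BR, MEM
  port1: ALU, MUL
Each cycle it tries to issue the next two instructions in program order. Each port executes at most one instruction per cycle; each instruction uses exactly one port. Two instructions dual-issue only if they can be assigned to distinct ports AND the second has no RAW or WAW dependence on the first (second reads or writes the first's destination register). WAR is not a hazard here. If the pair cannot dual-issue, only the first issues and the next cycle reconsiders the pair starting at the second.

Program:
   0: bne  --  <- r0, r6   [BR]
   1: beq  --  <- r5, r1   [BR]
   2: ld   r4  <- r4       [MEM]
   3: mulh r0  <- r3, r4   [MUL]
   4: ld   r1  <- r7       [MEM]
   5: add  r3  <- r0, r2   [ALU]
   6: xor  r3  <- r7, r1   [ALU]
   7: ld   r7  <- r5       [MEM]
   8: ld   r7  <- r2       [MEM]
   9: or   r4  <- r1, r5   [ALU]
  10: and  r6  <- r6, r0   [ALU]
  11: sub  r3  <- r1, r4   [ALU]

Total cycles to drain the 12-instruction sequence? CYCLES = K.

CYCLES = 8

#0 head=0: bne i0 no-port BR/BR
#1 head=1: beq i1 no-port BR/MEM
#2 head=2: ld i2 RAW r4
#3 head=3: mulh+ld i3&i4 dual
#4 head=5: add i5 WAW r3
#5 head=6: xor+ld i6&i7 dual
#6 head=8: ld+or i8&i9 dual
#7 head=10: and+sub i10&i11 dual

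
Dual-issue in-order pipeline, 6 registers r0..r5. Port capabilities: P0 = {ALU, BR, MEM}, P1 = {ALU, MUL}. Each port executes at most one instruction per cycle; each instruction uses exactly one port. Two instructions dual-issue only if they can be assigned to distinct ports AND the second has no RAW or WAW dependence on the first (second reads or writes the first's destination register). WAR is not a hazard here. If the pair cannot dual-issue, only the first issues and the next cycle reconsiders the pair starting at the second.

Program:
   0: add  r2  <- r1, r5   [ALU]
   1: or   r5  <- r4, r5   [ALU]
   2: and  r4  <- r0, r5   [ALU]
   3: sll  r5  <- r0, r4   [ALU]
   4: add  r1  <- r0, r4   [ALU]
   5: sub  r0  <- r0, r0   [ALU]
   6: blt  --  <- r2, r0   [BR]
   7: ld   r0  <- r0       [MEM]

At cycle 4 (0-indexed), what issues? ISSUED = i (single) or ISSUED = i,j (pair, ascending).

ISSUED = 6

c0: i0/i1 add.ALU;or.ALU  pair
c1: i2 and.ALU  RAW r4
c2: i3/i4 sll.ALU;add.ALU  pair
c3: i5 sub.ALU  RAW r0
c4: i6 blt.BR  no-port BR/MEM
c5: i7 ld.MEM  tail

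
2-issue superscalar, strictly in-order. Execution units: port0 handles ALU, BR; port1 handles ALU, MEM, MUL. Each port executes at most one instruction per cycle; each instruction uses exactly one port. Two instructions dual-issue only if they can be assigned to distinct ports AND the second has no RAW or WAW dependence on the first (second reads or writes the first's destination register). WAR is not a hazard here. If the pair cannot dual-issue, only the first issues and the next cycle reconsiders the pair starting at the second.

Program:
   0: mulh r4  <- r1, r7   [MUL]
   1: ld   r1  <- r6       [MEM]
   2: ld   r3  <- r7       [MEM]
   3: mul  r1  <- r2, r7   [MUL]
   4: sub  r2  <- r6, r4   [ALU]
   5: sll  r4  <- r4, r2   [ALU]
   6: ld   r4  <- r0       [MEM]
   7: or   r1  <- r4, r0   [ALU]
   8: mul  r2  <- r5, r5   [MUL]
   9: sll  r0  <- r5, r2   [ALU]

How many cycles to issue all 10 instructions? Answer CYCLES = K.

#0 head=0: mulh.MUL i0 no-port MUL/MEM
#1 head=1: ld.MEM i1 no-port MEM/MEM
#2 head=2: ld.MEM i2 no-port MEM/MUL
#3 head=3: mul.MUL sub.ALU i3&i4 dual
#4 head=5: sll.ALU i5 WAW r4
#5 head=6: ld.MEM i6 RAW r4
#6 head=7: or.ALU mul.MUL i7&i8 dual
#7 head=9: sll.ALU i9 tail

CYCLES = 8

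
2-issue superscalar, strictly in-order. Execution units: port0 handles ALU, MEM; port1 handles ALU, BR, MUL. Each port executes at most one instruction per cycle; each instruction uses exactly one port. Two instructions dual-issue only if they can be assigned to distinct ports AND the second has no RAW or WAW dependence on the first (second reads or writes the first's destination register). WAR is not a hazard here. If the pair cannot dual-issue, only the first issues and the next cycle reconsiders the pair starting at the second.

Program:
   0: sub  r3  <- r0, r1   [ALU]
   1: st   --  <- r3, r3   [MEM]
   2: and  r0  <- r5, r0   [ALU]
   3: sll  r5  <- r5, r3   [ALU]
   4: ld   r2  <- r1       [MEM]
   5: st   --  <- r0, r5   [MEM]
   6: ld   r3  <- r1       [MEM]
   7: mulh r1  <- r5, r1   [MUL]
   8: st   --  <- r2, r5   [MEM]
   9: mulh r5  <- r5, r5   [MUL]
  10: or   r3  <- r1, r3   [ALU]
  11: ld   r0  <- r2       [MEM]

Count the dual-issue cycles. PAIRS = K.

t=0 i0:sub.ALU ; RAW r3
t=1 i1&i2:st.MEM+and.ALU ; pair
t=2 i3&i4:sll.ALU+ld.MEM ; pair
t=3 i5:st.MEM ; no-port MEM/MEM
t=4 i6&i7:ld.MEM+mulh.MUL ; pair
t=5 i8&i9:st.MEM+mulh.MUL ; pair
t=6 i10&i11:or.ALU+ld.MEM ; pair

PAIRS = 5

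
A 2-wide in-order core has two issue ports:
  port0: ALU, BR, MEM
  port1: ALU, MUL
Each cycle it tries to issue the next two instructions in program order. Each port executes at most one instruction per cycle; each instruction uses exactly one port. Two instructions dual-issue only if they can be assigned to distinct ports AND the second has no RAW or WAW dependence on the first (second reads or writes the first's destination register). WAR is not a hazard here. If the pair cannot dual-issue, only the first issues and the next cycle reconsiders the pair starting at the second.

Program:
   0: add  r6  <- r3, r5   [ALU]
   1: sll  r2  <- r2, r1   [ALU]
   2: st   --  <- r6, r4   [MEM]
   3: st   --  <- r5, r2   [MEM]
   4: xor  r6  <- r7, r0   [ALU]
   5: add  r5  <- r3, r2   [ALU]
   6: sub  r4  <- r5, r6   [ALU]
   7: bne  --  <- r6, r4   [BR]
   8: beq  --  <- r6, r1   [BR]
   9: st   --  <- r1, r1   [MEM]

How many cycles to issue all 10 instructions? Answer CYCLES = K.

CYCLES = 8

[0] i0&i1  add sll  -- pair
[1] i2  st  -- no-port MEM/MEM
[2] i3&i4  st xor  -- pair
[3] i5  add  -- RAW r5
[4] i6  sub  -- RAW r4
[5] i7  bne  -- no-port BR/BR
[6] i8  beq  -- no-port BR/MEM
[7] i9  st  -- tail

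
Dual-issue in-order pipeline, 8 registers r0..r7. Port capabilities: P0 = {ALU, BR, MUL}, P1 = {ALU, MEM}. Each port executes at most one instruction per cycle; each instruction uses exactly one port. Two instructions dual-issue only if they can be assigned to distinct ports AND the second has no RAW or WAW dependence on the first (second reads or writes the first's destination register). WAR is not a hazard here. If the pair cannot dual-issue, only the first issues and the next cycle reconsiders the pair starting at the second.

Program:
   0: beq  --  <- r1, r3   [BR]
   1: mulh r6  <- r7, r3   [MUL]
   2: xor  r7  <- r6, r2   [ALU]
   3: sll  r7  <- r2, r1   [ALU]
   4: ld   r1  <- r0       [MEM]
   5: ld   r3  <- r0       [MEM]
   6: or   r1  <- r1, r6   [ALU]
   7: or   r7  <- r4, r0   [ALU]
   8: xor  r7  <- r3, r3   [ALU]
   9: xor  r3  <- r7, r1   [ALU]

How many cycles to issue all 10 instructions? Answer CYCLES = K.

c0: i0 beq  no-port BR/MUL
c1: i1 mulh  RAW r6
c2: i2 xor  WAW r7
c3: i3/i4 sll/ld  2-wide
c4: i5/i6 ld/or  2-wide
c5: i7 or  WAW r7
c6: i8 xor  RAW r7
c7: i9 xor  tail

CYCLES = 8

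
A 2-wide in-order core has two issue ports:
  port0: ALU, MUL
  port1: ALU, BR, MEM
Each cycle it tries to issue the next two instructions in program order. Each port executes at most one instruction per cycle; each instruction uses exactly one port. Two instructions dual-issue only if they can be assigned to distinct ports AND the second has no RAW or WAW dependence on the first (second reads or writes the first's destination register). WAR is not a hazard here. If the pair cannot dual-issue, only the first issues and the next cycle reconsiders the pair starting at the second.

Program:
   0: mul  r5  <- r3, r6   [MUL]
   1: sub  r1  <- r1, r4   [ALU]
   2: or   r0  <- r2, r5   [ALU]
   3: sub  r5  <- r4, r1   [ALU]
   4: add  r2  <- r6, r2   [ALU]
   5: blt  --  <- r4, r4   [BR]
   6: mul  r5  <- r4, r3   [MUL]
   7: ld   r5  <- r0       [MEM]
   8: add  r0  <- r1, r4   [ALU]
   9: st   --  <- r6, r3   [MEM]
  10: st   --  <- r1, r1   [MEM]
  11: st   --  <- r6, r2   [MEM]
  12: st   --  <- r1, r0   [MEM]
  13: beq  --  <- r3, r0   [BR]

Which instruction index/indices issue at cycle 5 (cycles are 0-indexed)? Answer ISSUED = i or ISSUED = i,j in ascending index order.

ISSUED = 9

0. mul sub @i0,i1  | dual
1. or sub @i2,i3  | dual
2. add blt @i4,i5  | dual
3. mul @i6  | WAW r5
4. ld add @i7,i8  | dual
5. st @i9  | no-port MEM/MEM
6. st @i10  | no-port MEM/MEM
7. st @i11  | no-port MEM/MEM
8. st @i12  | no-port MEM/BR
9. beq @i13  | tail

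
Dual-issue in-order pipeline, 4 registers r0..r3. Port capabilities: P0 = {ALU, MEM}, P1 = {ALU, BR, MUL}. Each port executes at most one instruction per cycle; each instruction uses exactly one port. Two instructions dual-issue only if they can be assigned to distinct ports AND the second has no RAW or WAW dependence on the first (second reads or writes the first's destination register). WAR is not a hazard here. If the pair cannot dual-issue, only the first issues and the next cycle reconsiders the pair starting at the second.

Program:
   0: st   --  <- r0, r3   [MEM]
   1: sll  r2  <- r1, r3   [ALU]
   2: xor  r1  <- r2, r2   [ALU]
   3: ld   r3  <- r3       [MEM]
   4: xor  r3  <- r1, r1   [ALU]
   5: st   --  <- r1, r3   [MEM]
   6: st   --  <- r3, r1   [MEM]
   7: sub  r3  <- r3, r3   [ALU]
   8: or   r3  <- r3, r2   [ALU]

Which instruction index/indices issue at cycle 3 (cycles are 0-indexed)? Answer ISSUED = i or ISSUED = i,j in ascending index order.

ISSUED = 5

#0 head=0: st+sll i0/i1 2-wide
#1 head=2: xor+ld i2/i3 2-wide
#2 head=4: xor i4 RAW r3
#3 head=5: st i5 no-port MEM/MEM
#4 head=6: st+sub i6/i7 2-wide
#5 head=8: or i8 tail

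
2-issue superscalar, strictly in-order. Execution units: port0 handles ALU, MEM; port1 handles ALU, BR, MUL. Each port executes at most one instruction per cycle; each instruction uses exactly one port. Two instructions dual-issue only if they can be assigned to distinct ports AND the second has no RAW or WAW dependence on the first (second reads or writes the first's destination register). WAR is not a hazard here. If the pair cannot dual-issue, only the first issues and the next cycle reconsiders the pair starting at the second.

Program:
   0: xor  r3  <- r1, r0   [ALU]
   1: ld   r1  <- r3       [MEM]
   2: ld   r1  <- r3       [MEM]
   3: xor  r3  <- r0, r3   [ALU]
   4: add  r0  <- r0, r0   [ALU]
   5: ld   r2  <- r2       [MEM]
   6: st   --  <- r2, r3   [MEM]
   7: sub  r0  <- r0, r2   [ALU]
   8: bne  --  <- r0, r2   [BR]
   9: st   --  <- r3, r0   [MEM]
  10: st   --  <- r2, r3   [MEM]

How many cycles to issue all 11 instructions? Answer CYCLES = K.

CYCLES = 7

#0 head=0: xor i0 RAW r3
#1 head=1: ld i1 no-port MEM/MEM
#2 head=2: ld xor i2,i3 pair
#3 head=4: add ld i4,i5 pair
#4 head=6: st sub i6,i7 pair
#5 head=8: bne st i8,i9 pair
#6 head=10: st i10 tail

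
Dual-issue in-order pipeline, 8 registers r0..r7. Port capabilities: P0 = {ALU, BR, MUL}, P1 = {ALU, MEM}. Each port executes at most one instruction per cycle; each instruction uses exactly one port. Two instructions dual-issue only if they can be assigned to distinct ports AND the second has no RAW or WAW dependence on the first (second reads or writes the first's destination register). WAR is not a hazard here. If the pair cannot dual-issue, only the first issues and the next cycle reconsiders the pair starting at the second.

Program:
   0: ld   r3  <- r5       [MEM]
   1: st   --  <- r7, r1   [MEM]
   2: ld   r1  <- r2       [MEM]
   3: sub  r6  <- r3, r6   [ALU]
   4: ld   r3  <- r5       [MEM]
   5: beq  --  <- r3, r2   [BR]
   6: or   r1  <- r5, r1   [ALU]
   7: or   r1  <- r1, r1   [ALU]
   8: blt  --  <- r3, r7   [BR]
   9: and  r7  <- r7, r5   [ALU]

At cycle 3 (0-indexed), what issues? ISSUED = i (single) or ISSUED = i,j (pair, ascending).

ISSUED = 4

#0 head=0: ld i0 no-port MEM/MEM
#1 head=1: st i1 no-port MEM/MEM
#2 head=2: ld;sub i2,i3 dual
#3 head=4: ld i4 RAW r3
#4 head=5: beq;or i5,i6 dual
#5 head=7: or;blt i7,i8 dual
#6 head=9: and i9 tail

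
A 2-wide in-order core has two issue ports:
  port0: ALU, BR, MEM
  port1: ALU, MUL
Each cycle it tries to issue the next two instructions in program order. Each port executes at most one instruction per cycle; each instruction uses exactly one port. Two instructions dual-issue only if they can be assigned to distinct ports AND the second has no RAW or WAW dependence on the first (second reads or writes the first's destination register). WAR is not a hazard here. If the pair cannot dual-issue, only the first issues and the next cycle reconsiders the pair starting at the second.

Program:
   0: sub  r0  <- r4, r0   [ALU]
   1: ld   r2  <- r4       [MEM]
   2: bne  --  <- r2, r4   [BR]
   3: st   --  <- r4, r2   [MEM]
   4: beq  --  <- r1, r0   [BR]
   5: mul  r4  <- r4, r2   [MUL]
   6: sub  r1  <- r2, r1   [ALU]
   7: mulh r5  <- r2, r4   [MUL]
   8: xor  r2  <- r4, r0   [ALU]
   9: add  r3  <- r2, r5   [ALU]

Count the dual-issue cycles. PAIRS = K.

PAIRS = 3

#0 head=0: sub.ALU/ld.MEM i0+i1 2-wide
#1 head=2: bne.BR i2 no-port BR/MEM
#2 head=3: st.MEM i3 no-port MEM/BR
#3 head=4: beq.BR/mul.MUL i4+i5 2-wide
#4 head=6: sub.ALU/mulh.MUL i6+i7 2-wide
#5 head=8: xor.ALU i8 RAW r2
#6 head=9: add.ALU i9 tail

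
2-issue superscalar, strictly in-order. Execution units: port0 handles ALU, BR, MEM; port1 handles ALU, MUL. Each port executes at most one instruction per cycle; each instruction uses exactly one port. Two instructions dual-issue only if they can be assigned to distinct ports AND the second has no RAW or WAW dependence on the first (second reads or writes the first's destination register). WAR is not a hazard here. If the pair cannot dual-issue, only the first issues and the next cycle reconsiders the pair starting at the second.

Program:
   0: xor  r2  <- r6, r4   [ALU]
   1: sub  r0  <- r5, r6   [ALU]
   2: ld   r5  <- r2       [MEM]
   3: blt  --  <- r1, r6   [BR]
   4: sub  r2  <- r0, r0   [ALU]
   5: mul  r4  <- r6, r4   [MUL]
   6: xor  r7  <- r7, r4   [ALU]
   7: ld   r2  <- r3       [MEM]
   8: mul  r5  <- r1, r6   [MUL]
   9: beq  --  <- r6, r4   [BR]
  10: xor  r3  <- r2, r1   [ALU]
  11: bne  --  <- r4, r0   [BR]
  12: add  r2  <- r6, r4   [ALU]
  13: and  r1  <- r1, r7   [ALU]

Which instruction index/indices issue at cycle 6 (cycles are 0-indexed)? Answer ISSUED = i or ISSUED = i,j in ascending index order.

ISSUED = 10,11

t=0 i0,i1:xor.ALU sub.ALU ; dual
t=1 i2:ld.MEM ; no-port MEM/BR
t=2 i3,i4:blt.BR sub.ALU ; dual
t=3 i5:mul.MUL ; RAW r4
t=4 i6,i7:xor.ALU ld.MEM ; dual
t=5 i8,i9:mul.MUL beq.BR ; dual
t=6 i10,i11:xor.ALU bne.BR ; dual
t=7 i12,i13:add.ALU and.ALU ; dual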